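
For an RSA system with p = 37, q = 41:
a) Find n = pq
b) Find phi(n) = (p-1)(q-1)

Step 1: n = p * q = 37 * 41 = 1517.
Step 2: phi(n) = (p-1)(q-1) = 36 * 40 = 1440.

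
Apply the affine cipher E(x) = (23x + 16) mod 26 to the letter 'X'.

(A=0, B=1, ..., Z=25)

Step 1: Convert 'X' to number: x = 23.
Step 2: E(23) = (23 * 23 + 16) mod 26 = 545 mod 26 = 25.
Step 3: Convert 25 back to letter: Z.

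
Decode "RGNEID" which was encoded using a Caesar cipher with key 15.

Step 1: Reverse the shift by subtracting 15 from each letter position.
  R (position 17) -> position (17-15) mod 26 = 2 -> C
  G (position 6) -> position (6-15) mod 26 = 17 -> R
  N (position 13) -> position (13-15) mod 26 = 24 -> Y
  E (position 4) -> position (4-15) mod 26 = 15 -> P
  I (position 8) -> position (8-15) mod 26 = 19 -> T
  D (position 3) -> position (3-15) mod 26 = 14 -> O
Decrypted message: CRYPTO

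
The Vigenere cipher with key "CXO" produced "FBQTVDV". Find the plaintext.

Step 1: Extend key: CXOCXOC
Step 2: Decrypt each letter (c - k) mod 26:
  F(5) - C(2) = (5-2) mod 26 = 3 = D
  B(1) - X(23) = (1-23) mod 26 = 4 = E
  Q(16) - O(14) = (16-14) mod 26 = 2 = C
  T(19) - C(2) = (19-2) mod 26 = 17 = R
  V(21) - X(23) = (21-23) mod 26 = 24 = Y
  D(3) - O(14) = (3-14) mod 26 = 15 = P
  V(21) - C(2) = (21-2) mod 26 = 19 = T
Plaintext: DECRYPT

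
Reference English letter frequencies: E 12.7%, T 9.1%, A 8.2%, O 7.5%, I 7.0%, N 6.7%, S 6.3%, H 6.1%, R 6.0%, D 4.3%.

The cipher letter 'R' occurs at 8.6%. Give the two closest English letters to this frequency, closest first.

Step 1: Observed frequency of 'R' is 8.6%.
Step 2: Compute distances to each reference frequency and sort:
  A (8.2%): difference = 0.4% <-- BEST
  T (9.1%): difference = 0.5% <-- RUNNER-UP
  O (7.5%): difference = 1.1%
  I (7.0%): difference = 1.6%
  N (6.7%): difference = 1.9%
Step 3: Most likely is 'A' (8.2%, diff 0.4%); second most likely is 'T' (9.1%, diff 0.5%).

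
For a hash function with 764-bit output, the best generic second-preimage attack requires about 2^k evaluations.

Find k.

Step 1: The hash has a 764-bit output.
Step 2: Second-preimage resistance means: given a specific input x, it should be infeasible to find a different y with h(y) = h(x).
With a 764-bit output, a generic search for a second preimage costs about 2^764 evaluations (each trial matches the fixed target with probability 2^-764).
Step 3: Security level = 764 bits.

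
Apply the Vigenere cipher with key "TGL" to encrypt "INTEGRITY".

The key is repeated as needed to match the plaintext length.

Step 1: Repeat key to match plaintext length:
  Plaintext: INTEGRITY
  Key:       TGLTGLTGL
Step 2: Encrypt each letter:
  I(8) + T(19) = (8+19) mod 26 = 1 = B
  N(13) + G(6) = (13+6) mod 26 = 19 = T
  T(19) + L(11) = (19+11) mod 26 = 4 = E
  E(4) + T(19) = (4+19) mod 26 = 23 = X
  G(6) + G(6) = (6+6) mod 26 = 12 = M
  R(17) + L(11) = (17+11) mod 26 = 2 = C
  I(8) + T(19) = (8+19) mod 26 = 1 = B
  T(19) + G(6) = (19+6) mod 26 = 25 = Z
  Y(24) + L(11) = (24+11) mod 26 = 9 = J
Ciphertext: BTEXMCBZJ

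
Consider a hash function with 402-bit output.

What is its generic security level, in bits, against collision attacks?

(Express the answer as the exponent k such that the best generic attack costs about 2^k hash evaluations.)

Step 1: The hash has a 402-bit output.
Step 2: Collision resistance means it should be infeasible to find any x != y with h(x) = h(y).
By the birthday bound, a generic collision search succeeds after about sqrt(2^402) = 2^(402/2) = 2^201 evaluations.
Step 3: Security level = 201 bits.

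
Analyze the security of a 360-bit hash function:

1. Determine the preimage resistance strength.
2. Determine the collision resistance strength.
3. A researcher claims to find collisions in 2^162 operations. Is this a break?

Step 1: Preimage resistance requires brute-force of 2^360 operations.
Step 2: Collision resistance (birthday bound) = 2^(360/2) = 2^180.
Step 3: The claimed attack costs 2^162 operations.
Step 4: Since 2^162 < 2^180, the claimed attack beats the generic birthday bound, so collision resistance is broken.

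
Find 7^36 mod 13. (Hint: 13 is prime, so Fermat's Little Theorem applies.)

Step 1: Since 13 is prime, by Fermat's Little Theorem: 7^12 = 1 (mod 13).
Step 2: Reduce exponent: 36 mod 12 = 0.
Step 3: So 7^36 = 7^0 (mod 13).
Step 4: 7^0 mod 13 = 1.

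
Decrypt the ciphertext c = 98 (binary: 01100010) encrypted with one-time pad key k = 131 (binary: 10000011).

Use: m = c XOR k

Step 1: XOR ciphertext with key:
  Ciphertext: 01100010
  Key:        10000011
  XOR:        11100001
Step 2: Plaintext = 11100001 = 225 in decimal.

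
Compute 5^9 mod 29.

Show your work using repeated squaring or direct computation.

Step 1: Compute 5^9 mod 29 step by step, reducing modulo 29 at each step.
  5^1 mod 29 = 5
  5^2 mod 29 = (5 * 5) mod 29 = 25
  5^3 mod 29 = (25 * 5) mod 29 = 9
  5^4 mod 29 = (9 * 5) mod 29 = 16
  5^5 mod 29 = (16 * 5) mod 29 = 22
  5^6 mod 29 = (22 * 5) mod 29 = 23
  5^7 mod 29 = (23 * 5) mod 29 = 28
  5^8 mod 29 = (28 * 5) mod 29 = 24
  5^9 mod 29 = (24 * 5) mod 29 = 4
Step 2: Result = 4.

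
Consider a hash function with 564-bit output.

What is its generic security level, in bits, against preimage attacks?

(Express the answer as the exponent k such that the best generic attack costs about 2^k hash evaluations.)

Step 1: The hash has a 564-bit output.
Step 2: Preimage resistance means: given a digest h(x), it should be infeasible to find any input that hashes to it.
With a 564-bit output there are 2^564 possible digests, so a generic brute-force preimage search costs about 2^564 evaluations.
Step 3: Security level = 564 bits.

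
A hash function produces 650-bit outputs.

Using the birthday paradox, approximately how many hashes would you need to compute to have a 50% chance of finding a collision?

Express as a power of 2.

Step 1: The birthday paradox gives collision probability ~50% after sqrt(2^n) = 2^(n/2) hashes.
Step 2: For 650-bit output: 2^(650/2) = 2^325.
Step 3: Approximately 2^325 hash computations needed.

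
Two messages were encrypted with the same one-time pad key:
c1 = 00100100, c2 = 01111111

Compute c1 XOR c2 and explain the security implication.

Step 1: c1 XOR c2 = (m1 XOR k) XOR (m2 XOR k).
Step 2: By XOR associativity/commutativity: = m1 XOR m2 XOR k XOR k = m1 XOR m2.
Step 3: 00100100 XOR 01111111 = 01011011 = 91.
Step 4: The key cancels out! An attacker learns m1 XOR m2 = 91, revealing the relationship between plaintexts.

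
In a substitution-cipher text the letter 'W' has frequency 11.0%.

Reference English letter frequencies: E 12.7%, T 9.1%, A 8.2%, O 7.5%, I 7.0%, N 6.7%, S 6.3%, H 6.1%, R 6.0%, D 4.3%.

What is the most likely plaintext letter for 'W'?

Step 1: The observed frequency is 11.0%.
Step 2: Compare with English frequencies:
  E: 12.7% (difference: 1.7%) <-- closest
  T: 9.1% (difference: 1.9%)
  A: 8.2% (difference: 2.8%)
  O: 7.5% (difference: 3.5%)
  I: 7.0% (difference: 4.0%)
  N: 6.7% (difference: 4.3%)
  S: 6.3% (difference: 4.7%)
  H: 6.1% (difference: 4.9%)
  R: 6.0% (difference: 5.0%)
  D: 4.3% (difference: 6.7%)
Step 3: 'W' most likely represents 'E' (frequency 12.7%).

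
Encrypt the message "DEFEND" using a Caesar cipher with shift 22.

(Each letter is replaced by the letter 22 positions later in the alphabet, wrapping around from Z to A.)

Step 1: For each letter, shift forward by 22 positions (mod 26).
  D (position 3) -> position (3+22) mod 26 = 25 -> Z
  E (position 4) -> position (4+22) mod 26 = 0 -> A
  F (position 5) -> position (5+22) mod 26 = 1 -> B
  E (position 4) -> position (4+22) mod 26 = 0 -> A
  N (position 13) -> position (13+22) mod 26 = 9 -> J
  D (position 3) -> position (3+22) mod 26 = 25 -> Z
Result: ZABAJZ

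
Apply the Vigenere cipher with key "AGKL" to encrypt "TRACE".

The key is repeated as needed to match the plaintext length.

Step 1: Repeat key to match plaintext length:
  Plaintext: TRACE
  Key:       AGKLA
Step 2: Encrypt each letter:
  T(19) + A(0) = (19+0) mod 26 = 19 = T
  R(17) + G(6) = (17+6) mod 26 = 23 = X
  A(0) + K(10) = (0+10) mod 26 = 10 = K
  C(2) + L(11) = (2+11) mod 26 = 13 = N
  E(4) + A(0) = (4+0) mod 26 = 4 = E
Ciphertext: TXKNE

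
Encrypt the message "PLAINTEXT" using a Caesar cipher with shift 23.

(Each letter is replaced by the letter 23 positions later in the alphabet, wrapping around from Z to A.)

Step 1: For each letter, shift forward by 23 positions (mod 26).
  P (position 15) -> position (15+23) mod 26 = 12 -> M
  L (position 11) -> position (11+23) mod 26 = 8 -> I
  A (position 0) -> position (0+23) mod 26 = 23 -> X
  I (position 8) -> position (8+23) mod 26 = 5 -> F
  N (position 13) -> position (13+23) mod 26 = 10 -> K
  T (position 19) -> position (19+23) mod 26 = 16 -> Q
  E (position 4) -> position (4+23) mod 26 = 1 -> B
  X (position 23) -> position (23+23) mod 26 = 20 -> U
  T (position 19) -> position (19+23) mod 26 = 16 -> Q
Result: MIXFKQBUQ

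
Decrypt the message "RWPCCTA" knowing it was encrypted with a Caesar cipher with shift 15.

Step 1: Reverse the shift by subtracting 15 from each letter position.
  R (position 17) -> position (17-15) mod 26 = 2 -> C
  W (position 22) -> position (22-15) mod 26 = 7 -> H
  P (position 15) -> position (15-15) mod 26 = 0 -> A
  C (position 2) -> position (2-15) mod 26 = 13 -> N
  C (position 2) -> position (2-15) mod 26 = 13 -> N
  T (position 19) -> position (19-15) mod 26 = 4 -> E
  A (position 0) -> position (0-15) mod 26 = 11 -> L
Decrypted message: CHANNEL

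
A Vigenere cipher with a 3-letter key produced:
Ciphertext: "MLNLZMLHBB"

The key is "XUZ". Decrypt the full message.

Step 1: Key 'XUZ' has length 3. Extended key: XUZXUZXUZX
Step 2: Decrypt each position:
  M(12) - X(23) = 15 = P
  L(11) - U(20) = 17 = R
  N(13) - Z(25) = 14 = O
  L(11) - X(23) = 14 = O
  Z(25) - U(20) = 5 = F
  M(12) - Z(25) = 13 = N
  L(11) - X(23) = 14 = O
  H(7) - U(20) = 13 = N
  B(1) - Z(25) = 2 = C
  B(1) - X(23) = 4 = E
Plaintext: PROOFNONCE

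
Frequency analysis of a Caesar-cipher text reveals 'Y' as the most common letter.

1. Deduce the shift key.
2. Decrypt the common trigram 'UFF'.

Step 1: In English, 'E' is the most frequent letter (12.7%).
Step 2: The most frequent ciphertext letter is 'Y' (position 24).
Step 3: Shift = (24 - 4) mod 26 = 20.
Step 4: Decrypt 'UFF' by shifting back 20:
  U -> A
  F -> L
  F -> L
Step 5: 'UFF' decrypts to 'ALL'.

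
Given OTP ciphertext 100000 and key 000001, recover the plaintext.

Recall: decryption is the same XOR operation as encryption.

Step 1: XOR ciphertext with key:
  Ciphertext: 100000
  Key:        000001
  XOR:        100001
Step 2: Plaintext = 100001 = 33 in decimal.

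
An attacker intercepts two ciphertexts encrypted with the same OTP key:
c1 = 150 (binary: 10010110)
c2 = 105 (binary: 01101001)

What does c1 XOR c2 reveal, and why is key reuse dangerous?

Step 1: c1 XOR c2 = (m1 XOR k) XOR (m2 XOR k).
Step 2: By XOR associativity/commutativity: = m1 XOR m2 XOR k XOR k = m1 XOR m2.
Step 3: 10010110 XOR 01101001 = 11111111 = 255.
Step 4: The key cancels out! An attacker learns m1 XOR m2 = 255, revealing the relationship between plaintexts.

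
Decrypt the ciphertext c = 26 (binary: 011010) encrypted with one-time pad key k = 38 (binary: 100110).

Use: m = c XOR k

Step 1: XOR ciphertext with key:
  Ciphertext: 011010
  Key:        100110
  XOR:        111100
Step 2: Plaintext = 111100 = 60 in decimal.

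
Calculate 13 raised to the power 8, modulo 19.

Step 1: Compute 13^8 mod 19 step by step, reducing modulo 19 at each step.
  13^1 mod 19 = 13
  13^2 mod 19 = (13 * 13) mod 19 = 17
  13^3 mod 19 = (17 * 13) mod 19 = 12
  13^4 mod 19 = (12 * 13) mod 19 = 4
  13^5 mod 19 = (4 * 13) mod 19 = 14
  13^6 mod 19 = (14 * 13) mod 19 = 11
  13^7 mod 19 = (11 * 13) mod 19 = 10
  13^8 mod 19 = (10 * 13) mod 19 = 16
Step 2: Result = 16.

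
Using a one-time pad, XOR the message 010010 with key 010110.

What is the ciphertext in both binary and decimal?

Step 1: Write out the XOR operation bit by bit:
  Message: 010010
  Key:     010110
  XOR:     000100
Step 2: Convert to decimal: 000100 = 4.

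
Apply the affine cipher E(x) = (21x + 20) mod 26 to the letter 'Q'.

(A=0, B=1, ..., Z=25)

Step 1: Convert 'Q' to number: x = 16.
Step 2: E(16) = (21 * 16 + 20) mod 26 = 356 mod 26 = 18.
Step 3: Convert 18 back to letter: S.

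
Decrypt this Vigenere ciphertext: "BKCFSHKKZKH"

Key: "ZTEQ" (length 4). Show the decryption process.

Step 1: Key 'ZTEQ' has length 4. Extended key: ZTEQZTEQZTE
Step 2: Decrypt each position:
  B(1) - Z(25) = 2 = C
  K(10) - T(19) = 17 = R
  C(2) - E(4) = 24 = Y
  F(5) - Q(16) = 15 = P
  S(18) - Z(25) = 19 = T
  H(7) - T(19) = 14 = O
  K(10) - E(4) = 6 = G
  K(10) - Q(16) = 20 = U
  Z(25) - Z(25) = 0 = A
  K(10) - T(19) = 17 = R
  H(7) - E(4) = 3 = D
Plaintext: CRYPTOGUARD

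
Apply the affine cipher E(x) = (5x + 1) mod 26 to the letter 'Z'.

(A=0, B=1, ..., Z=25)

Step 1: Convert 'Z' to number: x = 25.
Step 2: E(25) = (5 * 25 + 1) mod 26 = 126 mod 26 = 22.
Step 3: Convert 22 back to letter: W.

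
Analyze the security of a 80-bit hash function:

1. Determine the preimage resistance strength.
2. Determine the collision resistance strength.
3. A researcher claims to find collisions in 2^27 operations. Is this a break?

Step 1: Preimage resistance requires brute-force of 2^80 operations.
Step 2: Collision resistance (birthday bound) = 2^(80/2) = 2^40.
Step 3: The claimed attack costs 2^27 operations.
Step 4: Since 2^27 < 2^40, the claimed attack beats the generic birthday bound, so collision resistance is broken.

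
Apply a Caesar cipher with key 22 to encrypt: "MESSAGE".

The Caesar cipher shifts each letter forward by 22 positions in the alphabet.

Step 1: For each letter, shift forward by 22 positions (mod 26).
  M (position 12) -> position (12+22) mod 26 = 8 -> I
  E (position 4) -> position (4+22) mod 26 = 0 -> A
  S (position 18) -> position (18+22) mod 26 = 14 -> O
  S (position 18) -> position (18+22) mod 26 = 14 -> O
  A (position 0) -> position (0+22) mod 26 = 22 -> W
  G (position 6) -> position (6+22) mod 26 = 2 -> C
  E (position 4) -> position (4+22) mod 26 = 0 -> A
Result: IAOOWCA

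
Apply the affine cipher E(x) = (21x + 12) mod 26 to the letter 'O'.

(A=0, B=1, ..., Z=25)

Step 1: Convert 'O' to number: x = 14.
Step 2: E(14) = (21 * 14 + 12) mod 26 = 306 mod 26 = 20.
Step 3: Convert 20 back to letter: U.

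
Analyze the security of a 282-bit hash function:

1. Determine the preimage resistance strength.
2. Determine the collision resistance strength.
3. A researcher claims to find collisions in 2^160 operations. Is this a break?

Step 1: Preimage resistance requires brute-force of 2^282 operations.
Step 2: Collision resistance (birthday bound) = 2^(282/2) = 2^141.
Step 3: The claimed attack costs 2^160 operations.
Step 4: Since 2^160 >= 2^141, the claimed attack is no faster than the generic birthday attack, so this does not break collision resistance.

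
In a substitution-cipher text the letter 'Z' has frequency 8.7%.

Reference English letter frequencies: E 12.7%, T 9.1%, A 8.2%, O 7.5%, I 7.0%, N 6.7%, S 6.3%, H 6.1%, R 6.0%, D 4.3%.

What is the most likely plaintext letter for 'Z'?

Step 1: The observed frequency is 8.7%.
Step 2: Compare with English frequencies:
  E: 12.7% (difference: 4.0%)
  T: 9.1% (difference: 0.4%) <-- closest
  A: 8.2% (difference: 0.5%)
  O: 7.5% (difference: 1.2%)
  I: 7.0% (difference: 1.7%)
  N: 6.7% (difference: 2.0%)
  S: 6.3% (difference: 2.4%)
  H: 6.1% (difference: 2.6%)
  R: 6.0% (difference: 2.7%)
  D: 4.3% (difference: 4.4%)
Step 3: 'Z' most likely represents 'T' (frequency 9.1%).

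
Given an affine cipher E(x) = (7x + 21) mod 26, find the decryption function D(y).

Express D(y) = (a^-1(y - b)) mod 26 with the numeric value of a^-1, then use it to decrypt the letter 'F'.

Step 1: Find a^-1, the modular inverse of 7 mod 26.
Step 2: We need 7 * a^-1 = 1 (mod 26).
Step 3: 7 * 15 = 105 = 4 * 26 + 1, so a^-1 = 15.
Step 4: D(y) = 15(y - 21) mod 26.
Step 5: Apply to 'F' (y = 5): D(5) = 15 * (5 - 21) mod 26 = 15 * -16 mod 26 = 20 -> 'U'.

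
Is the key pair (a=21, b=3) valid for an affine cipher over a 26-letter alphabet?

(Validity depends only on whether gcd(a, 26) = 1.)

Step 1: Compute gcd(21, 26).
Step 2: gcd(21, 26) = 1.
Since gcd = 1, 21 is coprime with 26, so it is a valid key.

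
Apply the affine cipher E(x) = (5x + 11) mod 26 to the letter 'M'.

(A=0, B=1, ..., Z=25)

Step 1: Convert 'M' to number: x = 12.
Step 2: E(12) = (5 * 12 + 11) mod 26 = 71 mod 26 = 19.
Step 3: Convert 19 back to letter: T.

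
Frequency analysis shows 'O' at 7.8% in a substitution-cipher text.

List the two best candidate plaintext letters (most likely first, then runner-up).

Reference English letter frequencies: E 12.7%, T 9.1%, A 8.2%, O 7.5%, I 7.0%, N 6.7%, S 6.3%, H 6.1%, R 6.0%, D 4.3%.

Step 1: Observed frequency of 'O' is 7.8%.
Step 2: Compute distances to each reference frequency and sort:
  O (7.5%): difference = 0.3% <-- BEST
  A (8.2%): difference = 0.4% <-- RUNNER-UP
  I (7.0%): difference = 0.8%
  N (6.7%): difference = 1.1%
  T (9.1%): difference = 1.3%
Step 3: Most likely is 'O' (7.5%, diff 0.3%); second most likely is 'A' (8.2%, diff 0.4%).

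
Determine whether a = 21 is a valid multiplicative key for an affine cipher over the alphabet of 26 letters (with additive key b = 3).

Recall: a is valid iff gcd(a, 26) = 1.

Step 1: Compute gcd(21, 26).
Step 2: gcd(21, 26) = 1.
Since gcd = 1, 21 is coprime with 26, so it is a valid key.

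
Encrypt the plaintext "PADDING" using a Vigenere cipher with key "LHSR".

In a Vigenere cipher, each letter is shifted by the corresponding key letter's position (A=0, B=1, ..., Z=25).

Step 1: Repeat key to match plaintext length:
  Plaintext: PADDING
  Key:       LHSRLHS
Step 2: Encrypt each letter:
  P(15) + L(11) = (15+11) mod 26 = 0 = A
  A(0) + H(7) = (0+7) mod 26 = 7 = H
  D(3) + S(18) = (3+18) mod 26 = 21 = V
  D(3) + R(17) = (3+17) mod 26 = 20 = U
  I(8) + L(11) = (8+11) mod 26 = 19 = T
  N(13) + H(7) = (13+7) mod 26 = 20 = U
  G(6) + S(18) = (6+18) mod 26 = 24 = Y
Ciphertext: AHVUTUY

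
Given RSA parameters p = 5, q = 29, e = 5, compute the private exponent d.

Step 1: n = 5 * 29 = 145.
Step 2: phi(n) = 4 * 28 = 112.
Step 3: Find d such that 5 * d = 1 (mod 112).
Step 4: d = 5^(-1) mod 112 = 45.
Verification: 5 * 45 = 225 = 2 * 112 + 1.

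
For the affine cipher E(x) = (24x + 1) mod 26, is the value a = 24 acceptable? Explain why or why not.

Step 1: Compute gcd(24, 26).
Step 2: gcd(24, 26) = 2.
Since gcd = 2 != 1, 24 shares a common factor with 26, so it cannot be used.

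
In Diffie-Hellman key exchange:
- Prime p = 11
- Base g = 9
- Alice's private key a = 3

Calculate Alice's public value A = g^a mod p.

Step 1: A = g^a mod p = 9^3 mod 11.
  9^1 mod 11 = 9
  9^2 mod 11 = (9 * 9) mod 11 = 4
  9^3 mod 11 = (4 * 9) mod 11 = 3
Result: A = 3.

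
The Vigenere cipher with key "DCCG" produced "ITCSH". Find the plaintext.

Step 1: Extend key: DCCGD
Step 2: Decrypt each letter (c - k) mod 26:
  I(8) - D(3) = (8-3) mod 26 = 5 = F
  T(19) - C(2) = (19-2) mod 26 = 17 = R
  C(2) - C(2) = (2-2) mod 26 = 0 = A
  S(18) - G(6) = (18-6) mod 26 = 12 = M
  H(7) - D(3) = (7-3) mod 26 = 4 = E
Plaintext: FRAME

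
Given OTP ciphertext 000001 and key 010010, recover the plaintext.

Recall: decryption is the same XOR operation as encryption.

Step 1: XOR ciphertext with key:
  Ciphertext: 000001
  Key:        010010
  XOR:        010011
Step 2: Plaintext = 010011 = 19 in decimal.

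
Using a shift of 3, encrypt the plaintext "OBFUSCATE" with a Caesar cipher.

Step 1: For each letter, shift forward by 3 positions (mod 26).
  O (position 14) -> position (14+3) mod 26 = 17 -> R
  B (position 1) -> position (1+3) mod 26 = 4 -> E
  F (position 5) -> position (5+3) mod 26 = 8 -> I
  U (position 20) -> position (20+3) mod 26 = 23 -> X
  S (position 18) -> position (18+3) mod 26 = 21 -> V
  C (position 2) -> position (2+3) mod 26 = 5 -> F
  A (position 0) -> position (0+3) mod 26 = 3 -> D
  T (position 19) -> position (19+3) mod 26 = 22 -> W
  E (position 4) -> position (4+3) mod 26 = 7 -> H
Result: REIXVFDWH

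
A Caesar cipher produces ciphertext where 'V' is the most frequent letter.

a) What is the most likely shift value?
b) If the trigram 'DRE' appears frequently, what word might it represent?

Step 1: In English, 'E' is the most frequent letter (12.7%).
Step 2: The most frequent ciphertext letter is 'V' (position 21).
Step 3: Shift = (21 - 4) mod 26 = 17.
Step 4: Decrypt 'DRE' by shifting back 17:
  D -> M
  R -> A
  E -> N
Step 5: 'DRE' decrypts to 'MAN'.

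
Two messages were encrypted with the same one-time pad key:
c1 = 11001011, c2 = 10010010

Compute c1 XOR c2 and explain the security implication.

Step 1: c1 XOR c2 = (m1 XOR k) XOR (m2 XOR k).
Step 2: By XOR associativity/commutativity: = m1 XOR m2 XOR k XOR k = m1 XOR m2.
Step 3: 11001011 XOR 10010010 = 01011001 = 89.
Step 4: The key cancels out! An attacker learns m1 XOR m2 = 89, revealing the relationship between plaintexts.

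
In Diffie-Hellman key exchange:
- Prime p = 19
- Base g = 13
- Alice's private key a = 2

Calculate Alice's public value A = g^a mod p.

Step 1: A = g^a mod p = 13^2 mod 19.
  13^1 mod 19 = 13
  13^2 mod 19 = (13 * 13) mod 19 = 17
Result: A = 17.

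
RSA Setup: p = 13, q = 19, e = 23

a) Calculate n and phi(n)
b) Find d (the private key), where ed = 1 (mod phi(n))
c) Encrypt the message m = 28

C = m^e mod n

Step 1: n = 13 * 19 = 247.
Step 2: phi(n) = (13-1)(19-1) = 12 * 18 = 216.
Step 3: Find d = 23^(-1) mod 216 = 47.
  Verify: 23 * 47 = 1081 = 1 (mod 216).
Step 4: C = 28^23 mod 247 = 111.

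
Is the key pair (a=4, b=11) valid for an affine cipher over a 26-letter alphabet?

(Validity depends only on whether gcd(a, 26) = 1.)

Step 1: Compute gcd(4, 26).
Step 2: gcd(4, 26) = 2.
Since gcd = 2 != 1, 4 shares a common factor with 26, so it cannot be used.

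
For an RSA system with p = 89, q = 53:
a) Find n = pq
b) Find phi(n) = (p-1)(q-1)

Step 1: n = p * q = 89 * 53 = 4717.
Step 2: phi(n) = (p-1)(q-1) = 88 * 52 = 4576.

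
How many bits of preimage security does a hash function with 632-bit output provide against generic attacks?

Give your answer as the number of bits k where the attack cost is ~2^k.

Step 1: The hash has a 632-bit output.
Step 2: Preimage resistance means: given a digest h(x), it should be infeasible to find any input that hashes to it.
With a 632-bit output there are 2^632 possible digests, so a generic brute-force preimage search costs about 2^632 evaluations.
Step 3: Security level = 632 bits.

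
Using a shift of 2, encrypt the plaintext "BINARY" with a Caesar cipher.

Step 1: For each letter, shift forward by 2 positions (mod 26).
  B (position 1) -> position (1+2) mod 26 = 3 -> D
  I (position 8) -> position (8+2) mod 26 = 10 -> K
  N (position 13) -> position (13+2) mod 26 = 15 -> P
  A (position 0) -> position (0+2) mod 26 = 2 -> C
  R (position 17) -> position (17+2) mod 26 = 19 -> T
  Y (position 24) -> position (24+2) mod 26 = 0 -> A
Result: DKPCTA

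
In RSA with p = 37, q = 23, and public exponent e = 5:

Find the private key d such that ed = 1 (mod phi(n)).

Step 1: n = 37 * 23 = 851.
Step 2: phi(n) = 36 * 22 = 792.
Step 3: Find d such that 5 * d = 1 (mod 792).
Step 4: d = 5^(-1) mod 792 = 317.
Verification: 5 * 317 = 1585 = 2 * 792 + 1.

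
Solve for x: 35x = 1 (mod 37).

Step 1: We need x such that 35 * x = 1 (mod 37).
Step 2: Using the extended Euclidean algorithm or trial:
  35 * 18 = 630 = 17 * 37 + 1.
Step 3: Since 630 mod 37 = 1, the inverse is x = 18.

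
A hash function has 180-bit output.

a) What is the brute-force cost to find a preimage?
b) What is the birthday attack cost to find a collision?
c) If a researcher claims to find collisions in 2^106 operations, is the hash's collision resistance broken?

Step 1: Preimage resistance requires brute-force of 2^180 operations.
Step 2: Collision resistance (birthday bound) = 2^(180/2) = 2^90.
Step 3: The claimed attack costs 2^106 operations.
Step 4: Since 2^106 >= 2^90, the claimed attack is no faster than the generic birthday attack, so this does not break collision resistance.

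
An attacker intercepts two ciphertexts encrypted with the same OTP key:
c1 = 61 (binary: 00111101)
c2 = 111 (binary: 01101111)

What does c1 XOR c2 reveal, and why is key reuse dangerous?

Step 1: c1 XOR c2 = (m1 XOR k) XOR (m2 XOR k).
Step 2: By XOR associativity/commutativity: = m1 XOR m2 XOR k XOR k = m1 XOR m2.
Step 3: 00111101 XOR 01101111 = 01010010 = 82.
Step 4: The key cancels out! An attacker learns m1 XOR m2 = 82, revealing the relationship between plaintexts.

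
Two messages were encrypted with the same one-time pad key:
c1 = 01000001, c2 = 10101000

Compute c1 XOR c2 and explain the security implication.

Step 1: c1 XOR c2 = (m1 XOR k) XOR (m2 XOR k).
Step 2: By XOR associativity/commutativity: = m1 XOR m2 XOR k XOR k = m1 XOR m2.
Step 3: 01000001 XOR 10101000 = 11101001 = 233.
Step 4: The key cancels out! An attacker learns m1 XOR m2 = 233, revealing the relationship between plaintexts.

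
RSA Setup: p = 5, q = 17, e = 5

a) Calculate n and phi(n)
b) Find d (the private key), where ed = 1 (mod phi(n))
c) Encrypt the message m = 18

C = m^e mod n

Step 1: n = 5 * 17 = 85.
Step 2: phi(n) = (5-1)(17-1) = 4 * 16 = 64.
Step 3: Find d = 5^(-1) mod 64 = 13.
  Verify: 5 * 13 = 65 = 1 (mod 64).
Step 4: C = 18^5 mod 85 = 18.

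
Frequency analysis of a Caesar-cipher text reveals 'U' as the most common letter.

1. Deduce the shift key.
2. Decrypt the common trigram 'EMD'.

Step 1: In English, 'E' is the most frequent letter (12.7%).
Step 2: The most frequent ciphertext letter is 'U' (position 20).
Step 3: Shift = (20 - 4) mod 26 = 16.
Step 4: Decrypt 'EMD' by shifting back 16:
  E -> O
  M -> W
  D -> N
Step 5: 'EMD' decrypts to 'OWN'.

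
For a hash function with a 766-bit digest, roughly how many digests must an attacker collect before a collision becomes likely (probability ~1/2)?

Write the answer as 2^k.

Step 1: The birthday paradox gives collision probability ~50% after sqrt(2^n) = 2^(n/2) hashes.
Step 2: For 766-bit output: 2^(766/2) = 2^383.
Step 3: Approximately 2^383 hash computations needed.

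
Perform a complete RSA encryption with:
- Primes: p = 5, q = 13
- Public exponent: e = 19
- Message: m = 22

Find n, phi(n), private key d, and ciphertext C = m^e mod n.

Step 1: n = 5 * 13 = 65.
Step 2: phi(n) = (5-1)(13-1) = 4 * 12 = 48.
Step 3: Find d = 19^(-1) mod 48 = 43.
  Verify: 19 * 43 = 817 = 1 (mod 48).
Step 4: C = 22^19 mod 65 = 48.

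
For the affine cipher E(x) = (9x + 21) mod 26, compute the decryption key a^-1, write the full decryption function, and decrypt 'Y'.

Step 1: Find a^-1, the modular inverse of 9 mod 26.
Step 2: We need 9 * a^-1 = 1 (mod 26).
Step 3: 9 * 3 = 27 = 1 * 26 + 1, so a^-1 = 3.
Step 4: D(y) = 3(y - 21) mod 26.
Step 5: Apply to 'Y' (y = 24): D(24) = 3 * (24 - 21) mod 26 = 3 * 3 mod 26 = 9 -> 'J'.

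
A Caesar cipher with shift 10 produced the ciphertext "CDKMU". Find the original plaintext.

Step 1: Reverse the shift by subtracting 10 from each letter position.
  C (position 2) -> position (2-10) mod 26 = 18 -> S
  D (position 3) -> position (3-10) mod 26 = 19 -> T
  K (position 10) -> position (10-10) mod 26 = 0 -> A
  M (position 12) -> position (12-10) mod 26 = 2 -> C
  U (position 20) -> position (20-10) mod 26 = 10 -> K
Decrypted message: STACK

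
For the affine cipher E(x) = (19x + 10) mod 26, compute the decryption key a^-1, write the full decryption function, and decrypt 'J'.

Step 1: Find a^-1, the modular inverse of 19 mod 26.
Step 2: We need 19 * a^-1 = 1 (mod 26).
Step 3: 19 * 11 = 209 = 8 * 26 + 1, so a^-1 = 11.
Step 4: D(y) = 11(y - 10) mod 26.
Step 5: Apply to 'J' (y = 9): D(9) = 11 * (9 - 10) mod 26 = 11 * -1 mod 26 = 15 -> 'P'.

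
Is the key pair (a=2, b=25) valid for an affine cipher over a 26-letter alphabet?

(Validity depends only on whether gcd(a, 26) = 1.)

Step 1: Compute gcd(2, 26).
Step 2: gcd(2, 26) = 2.
Since gcd = 2 != 1, 2 shares a common factor with 26, so it cannot be used.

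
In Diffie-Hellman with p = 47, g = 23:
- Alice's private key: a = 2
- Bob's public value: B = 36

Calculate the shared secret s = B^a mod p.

Step 1: s = B^a mod p = 36^2 mod 47.
  36^1 mod 47 = 36
  36^2 mod 47 = (36 * 36) mod 47 = 27
Result: shared secret = 27.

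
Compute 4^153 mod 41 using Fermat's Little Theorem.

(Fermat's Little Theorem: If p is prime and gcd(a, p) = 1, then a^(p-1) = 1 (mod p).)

Step 1: Since 41 is prime, by Fermat's Little Theorem: 4^40 = 1 (mod 41).
Step 2: Reduce exponent: 153 mod 40 = 33.
Step 3: So 4^153 = 4^33 (mod 41).
Step 4: 4^33 mod 41 = 23.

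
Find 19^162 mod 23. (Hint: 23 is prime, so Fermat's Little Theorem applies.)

Step 1: Since 23 is prime, by Fermat's Little Theorem: 19^22 = 1 (mod 23).
Step 2: Reduce exponent: 162 mod 22 = 8.
Step 3: So 19^162 = 19^8 (mod 23).
Step 4: 19^8 mod 23 = 9.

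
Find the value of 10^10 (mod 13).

Step 1: Compute 10^10 mod 13 step by step, reducing modulo 13 at each step.
  10^1 mod 13 = 10
  10^2 mod 13 = (10 * 10) mod 13 = 9
  10^3 mod 13 = (9 * 10) mod 13 = 12
  10^4 mod 13 = (12 * 10) mod 13 = 3
  10^5 mod 13 = (3 * 10) mod 13 = 4
  10^6 mod 13 = (4 * 10) mod 13 = 1
  10^7 mod 13 = (1 * 10) mod 13 = 10
  10^8 mod 13 = (10 * 10) mod 13 = 9
  10^9 mod 13 = (9 * 10) mod 13 = 12
  10^10 mod 13 = (12 * 10) mod 13 = 3
Step 2: Result = 3.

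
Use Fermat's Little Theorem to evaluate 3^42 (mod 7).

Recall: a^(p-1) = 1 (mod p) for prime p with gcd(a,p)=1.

Step 1: Since 7 is prime, by Fermat's Little Theorem: 3^6 = 1 (mod 7).
Step 2: Reduce exponent: 42 mod 6 = 0.
Step 3: So 3^42 = 3^0 (mod 7).
Step 4: 3^0 mod 7 = 1.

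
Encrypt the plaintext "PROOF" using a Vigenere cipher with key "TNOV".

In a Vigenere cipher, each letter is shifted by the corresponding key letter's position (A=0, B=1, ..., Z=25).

Step 1: Repeat key to match plaintext length:
  Plaintext: PROOF
  Key:       TNOVT
Step 2: Encrypt each letter:
  P(15) + T(19) = (15+19) mod 26 = 8 = I
  R(17) + N(13) = (17+13) mod 26 = 4 = E
  O(14) + O(14) = (14+14) mod 26 = 2 = C
  O(14) + V(21) = (14+21) mod 26 = 9 = J
  F(5) + T(19) = (5+19) mod 26 = 24 = Y
Ciphertext: IECJY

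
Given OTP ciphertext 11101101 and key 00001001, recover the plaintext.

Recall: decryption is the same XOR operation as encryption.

Step 1: XOR ciphertext with key:
  Ciphertext: 11101101
  Key:        00001001
  XOR:        11100100
Step 2: Plaintext = 11100100 = 228 in decimal.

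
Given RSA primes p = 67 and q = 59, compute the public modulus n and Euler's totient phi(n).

Step 1: n = p * q = 67 * 59 = 3953.
Step 2: phi(n) = (p-1)(q-1) = 66 * 58 = 3828.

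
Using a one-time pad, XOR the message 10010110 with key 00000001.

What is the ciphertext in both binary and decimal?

Step 1: Write out the XOR operation bit by bit:
  Message: 10010110
  Key:     00000001
  XOR:     10010111
Step 2: Convert to decimal: 10010111 = 151.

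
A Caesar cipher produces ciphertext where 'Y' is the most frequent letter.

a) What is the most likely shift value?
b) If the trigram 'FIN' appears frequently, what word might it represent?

Step 1: In English, 'E' is the most frequent letter (12.7%).
Step 2: The most frequent ciphertext letter is 'Y' (position 24).
Step 3: Shift = (24 - 4) mod 26 = 20.
Step 4: Decrypt 'FIN' by shifting back 20:
  F -> L
  I -> O
  N -> T
Step 5: 'FIN' decrypts to 'LOT'.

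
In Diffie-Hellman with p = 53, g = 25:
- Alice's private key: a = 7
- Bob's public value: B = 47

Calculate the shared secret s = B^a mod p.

Step 1: s = B^a mod p = 47^7 mod 53.
  47^1 mod 53 = 47
  47^2 mod 53 = (47 * 47) mod 53 = 36
  47^3 mod 53 = (36 * 47) mod 53 = 49
  47^4 mod 53 = (49 * 47) mod 53 = 24
  47^5 mod 53 = (24 * 47) mod 53 = 15
  47^6 mod 53 = (15 * 47) mod 53 = 16
  47^7 mod 53 = (16 * 47) mod 53 = 10
Result: shared secret = 10.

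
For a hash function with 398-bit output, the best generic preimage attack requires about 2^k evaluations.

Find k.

Step 1: The hash has a 398-bit output.
Step 2: Preimage resistance means: given a digest h(x), it should be infeasible to find any input that hashes to it.
With a 398-bit output there are 2^398 possible digests, so a generic brute-force preimage search costs about 2^398 evaluations.
Step 3: Security level = 398 bits.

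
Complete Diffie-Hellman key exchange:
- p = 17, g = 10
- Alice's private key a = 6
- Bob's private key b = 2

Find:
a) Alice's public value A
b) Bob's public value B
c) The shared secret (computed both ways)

Step 1: A = g^a mod p = 10^6 mod 17 = 9.
Step 2: B = g^b mod p = 10^2 mod 17 = 15.
Step 3: Alice computes s = B^a mod p = 15^6 mod 17 = 13.
Step 4: Bob computes s = A^b mod p = 9^2 mod 17 = 13.
Both sides agree: shared secret = 13.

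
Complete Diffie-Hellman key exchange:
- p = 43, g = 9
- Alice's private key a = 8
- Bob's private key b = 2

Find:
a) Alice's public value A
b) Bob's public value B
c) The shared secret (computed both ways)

Step 1: A = g^a mod p = 9^8 mod 43 = 23.
Step 2: B = g^b mod p = 9^2 mod 43 = 38.
Step 3: Alice computes s = B^a mod p = 38^8 mod 43 = 13.
Step 4: Bob computes s = A^b mod p = 23^2 mod 43 = 13.
Both sides agree: shared secret = 13.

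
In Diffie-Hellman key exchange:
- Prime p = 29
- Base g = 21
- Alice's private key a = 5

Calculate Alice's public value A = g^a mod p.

Step 1: A = g^a mod p = 21^5 mod 29.
  21^1 mod 29 = 21
  21^2 mod 29 = (21 * 21) mod 29 = 6
  21^3 mod 29 = (6 * 21) mod 29 = 10
  21^4 mod 29 = (10 * 21) mod 29 = 7
  21^5 mod 29 = (7 * 21) mod 29 = 2
Result: A = 2.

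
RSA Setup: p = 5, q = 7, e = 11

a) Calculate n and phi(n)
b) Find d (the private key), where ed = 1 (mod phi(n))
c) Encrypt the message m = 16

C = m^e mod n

Step 1: n = 5 * 7 = 35.
Step 2: phi(n) = (5-1)(7-1) = 4 * 6 = 24.
Step 3: Find d = 11^(-1) mod 24 = 11.
  Verify: 11 * 11 = 121 = 1 (mod 24).
Step 4: C = 16^11 mod 35 = 11.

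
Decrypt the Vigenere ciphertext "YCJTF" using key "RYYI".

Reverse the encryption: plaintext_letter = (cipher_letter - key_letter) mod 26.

Step 1: Extend key: RYYIR
Step 2: Decrypt each letter (c - k) mod 26:
  Y(24) - R(17) = (24-17) mod 26 = 7 = H
  C(2) - Y(24) = (2-24) mod 26 = 4 = E
  J(9) - Y(24) = (9-24) mod 26 = 11 = L
  T(19) - I(8) = (19-8) mod 26 = 11 = L
  F(5) - R(17) = (5-17) mod 26 = 14 = O
Plaintext: HELLO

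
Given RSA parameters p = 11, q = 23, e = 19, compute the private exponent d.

Step 1: n = 11 * 23 = 253.
Step 2: phi(n) = 10 * 22 = 220.
Step 3: Find d such that 19 * d = 1 (mod 220).
Step 4: d = 19^(-1) mod 220 = 139.
Verification: 19 * 139 = 2641 = 12 * 220 + 1.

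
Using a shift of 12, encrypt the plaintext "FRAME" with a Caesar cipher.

Step 1: For each letter, shift forward by 12 positions (mod 26).
  F (position 5) -> position (5+12) mod 26 = 17 -> R
  R (position 17) -> position (17+12) mod 26 = 3 -> D
  A (position 0) -> position (0+12) mod 26 = 12 -> M
  M (position 12) -> position (12+12) mod 26 = 24 -> Y
  E (position 4) -> position (4+12) mod 26 = 16 -> Q
Result: RDMYQ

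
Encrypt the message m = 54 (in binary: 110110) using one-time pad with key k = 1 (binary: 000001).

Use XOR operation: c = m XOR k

Step 1: Write out the XOR operation bit by bit:
  Message: 110110
  Key:     000001
  XOR:     110111
Step 2: Convert to decimal: 110111 = 55.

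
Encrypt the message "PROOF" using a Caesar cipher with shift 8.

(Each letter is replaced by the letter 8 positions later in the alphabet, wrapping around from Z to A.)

Step 1: For each letter, shift forward by 8 positions (mod 26).
  P (position 15) -> position (15+8) mod 26 = 23 -> X
  R (position 17) -> position (17+8) mod 26 = 25 -> Z
  O (position 14) -> position (14+8) mod 26 = 22 -> W
  O (position 14) -> position (14+8) mod 26 = 22 -> W
  F (position 5) -> position (5+8) mod 26 = 13 -> N
Result: XZWWN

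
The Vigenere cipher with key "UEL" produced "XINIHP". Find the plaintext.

Step 1: Extend key: UELUEL
Step 2: Decrypt each letter (c - k) mod 26:
  X(23) - U(20) = (23-20) mod 26 = 3 = D
  I(8) - E(4) = (8-4) mod 26 = 4 = E
  N(13) - L(11) = (13-11) mod 26 = 2 = C
  I(8) - U(20) = (8-20) mod 26 = 14 = O
  H(7) - E(4) = (7-4) mod 26 = 3 = D
  P(15) - L(11) = (15-11) mod 26 = 4 = E
Plaintext: DECODE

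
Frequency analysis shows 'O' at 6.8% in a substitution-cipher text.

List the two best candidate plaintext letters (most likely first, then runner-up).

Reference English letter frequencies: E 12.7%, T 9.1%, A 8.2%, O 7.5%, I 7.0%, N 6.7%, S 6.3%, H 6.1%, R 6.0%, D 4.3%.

Step 1: Observed frequency of 'O' is 6.8%.
Step 2: Compute distances to each reference frequency and sort:
  N (6.7%): difference = 0.1% <-- BEST
  I (7.0%): difference = 0.2% <-- RUNNER-UP
  S (6.3%): difference = 0.5%
  O (7.5%): difference = 0.7%
  H (6.1%): difference = 0.7%
Step 3: Most likely is 'N' (6.7%, diff 0.1%); second most likely is 'I' (7.0%, diff 0.2%).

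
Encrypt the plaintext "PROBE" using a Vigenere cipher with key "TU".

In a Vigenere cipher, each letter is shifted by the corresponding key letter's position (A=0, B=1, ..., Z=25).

Step 1: Repeat key to match plaintext length:
  Plaintext: PROBE
  Key:       TUTUT
Step 2: Encrypt each letter:
  P(15) + T(19) = (15+19) mod 26 = 8 = I
  R(17) + U(20) = (17+20) mod 26 = 11 = L
  O(14) + T(19) = (14+19) mod 26 = 7 = H
  B(1) + U(20) = (1+20) mod 26 = 21 = V
  E(4) + T(19) = (4+19) mod 26 = 23 = X
Ciphertext: ILHVX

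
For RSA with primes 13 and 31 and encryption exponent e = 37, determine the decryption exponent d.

Step 1: n = 13 * 31 = 403.
Step 2: phi(n) = 12 * 30 = 360.
Step 3: Find d such that 37 * d = 1 (mod 360).
Step 4: d = 37^(-1) mod 360 = 253.
Verification: 37 * 253 = 9361 = 26 * 360 + 1.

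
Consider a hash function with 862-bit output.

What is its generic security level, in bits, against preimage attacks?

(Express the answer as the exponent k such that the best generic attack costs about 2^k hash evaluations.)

Step 1: The hash has a 862-bit output.
Step 2: Preimage resistance means: given a digest h(x), it should be infeasible to find any input that hashes to it.
With a 862-bit output there are 2^862 possible digests, so a generic brute-force preimage search costs about 2^862 evaluations.
Step 3: Security level = 862 bits.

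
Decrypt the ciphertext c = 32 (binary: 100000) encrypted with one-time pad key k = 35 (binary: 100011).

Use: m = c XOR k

Step 1: XOR ciphertext with key:
  Ciphertext: 100000
  Key:        100011
  XOR:        000011
Step 2: Plaintext = 000011 = 3 in decimal.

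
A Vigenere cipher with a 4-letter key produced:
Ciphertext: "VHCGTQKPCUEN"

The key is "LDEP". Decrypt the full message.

Step 1: Key 'LDEP' has length 4. Extended key: LDEPLDEPLDEP
Step 2: Decrypt each position:
  V(21) - L(11) = 10 = K
  H(7) - D(3) = 4 = E
  C(2) - E(4) = 24 = Y
  G(6) - P(15) = 17 = R
  T(19) - L(11) = 8 = I
  Q(16) - D(3) = 13 = N
  K(10) - E(4) = 6 = G
  P(15) - P(15) = 0 = A
  C(2) - L(11) = 17 = R
  U(20) - D(3) = 17 = R
  E(4) - E(4) = 0 = A
  N(13) - P(15) = 24 = Y
Plaintext: KEYRINGARRAY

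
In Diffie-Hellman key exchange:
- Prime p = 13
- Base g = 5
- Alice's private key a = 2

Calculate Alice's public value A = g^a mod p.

Step 1: A = g^a mod p = 5^2 mod 13.
  5^1 mod 13 = 5
  5^2 mod 13 = (5 * 5) mod 13 = 12
Result: A = 12.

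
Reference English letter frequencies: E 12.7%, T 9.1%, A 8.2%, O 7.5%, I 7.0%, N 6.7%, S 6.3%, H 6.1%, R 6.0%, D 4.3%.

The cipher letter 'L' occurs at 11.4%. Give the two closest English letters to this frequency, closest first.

Step 1: Observed frequency of 'L' is 11.4%.
Step 2: Compute distances to each reference frequency and sort:
  E (12.7%): difference = 1.3% <-- BEST
  T (9.1%): difference = 2.3% <-- RUNNER-UP
  A (8.2%): difference = 3.2%
  O (7.5%): difference = 3.9%
  I (7.0%): difference = 4.4%
Step 3: Most likely is 'E' (12.7%, diff 1.3%); second most likely is 'T' (9.1%, diff 2.3%).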